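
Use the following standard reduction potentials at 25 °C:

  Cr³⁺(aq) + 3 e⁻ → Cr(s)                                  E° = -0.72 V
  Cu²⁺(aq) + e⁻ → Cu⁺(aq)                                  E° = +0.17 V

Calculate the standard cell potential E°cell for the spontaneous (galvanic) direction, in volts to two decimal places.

+0.89 V

The Cu²⁺/Cu⁺ couple has the higher reduction potential, so it is the cathode; Cr³⁺/Cr is oxidised at the anode.
E°cell = E°(cathode) − E°(anode) = (+0.17) − (-0.72) = +0.89 V.
Since E°cell > 0, the reaction is spontaneous under standard conditions.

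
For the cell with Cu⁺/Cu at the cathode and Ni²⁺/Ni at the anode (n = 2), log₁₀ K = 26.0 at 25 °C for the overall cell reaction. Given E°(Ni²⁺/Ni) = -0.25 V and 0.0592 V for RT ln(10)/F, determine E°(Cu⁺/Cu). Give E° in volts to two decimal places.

E°cell = (0.0592/n)·log K = (0.0592/2)(26.0) = +0.770 V.
Since Cu⁺/Cu is the cathode and Ni²⁺/Ni the anode, E°cell = E°(Cu⁺/Cu) − E°(Ni²⁺/Ni).
So E°(Cu⁺/Cu) = E°cell + E°(Ni²⁺/Ni) = +0.770 + (-0.25) = +0.52 V.

+0.52 V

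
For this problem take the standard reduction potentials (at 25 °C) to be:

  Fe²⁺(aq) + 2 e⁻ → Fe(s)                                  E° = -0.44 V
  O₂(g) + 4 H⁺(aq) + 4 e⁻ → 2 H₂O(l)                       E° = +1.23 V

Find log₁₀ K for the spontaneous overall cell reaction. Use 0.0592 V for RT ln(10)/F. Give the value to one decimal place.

112.8

Cathode: O₂/H₂O; anode: Fe²⁺/Fe. E°cell = +1.67 V, n = 4.
log K = nE°cell / 0.0592 = (4)(+1.67) / 0.0592 = 112.8.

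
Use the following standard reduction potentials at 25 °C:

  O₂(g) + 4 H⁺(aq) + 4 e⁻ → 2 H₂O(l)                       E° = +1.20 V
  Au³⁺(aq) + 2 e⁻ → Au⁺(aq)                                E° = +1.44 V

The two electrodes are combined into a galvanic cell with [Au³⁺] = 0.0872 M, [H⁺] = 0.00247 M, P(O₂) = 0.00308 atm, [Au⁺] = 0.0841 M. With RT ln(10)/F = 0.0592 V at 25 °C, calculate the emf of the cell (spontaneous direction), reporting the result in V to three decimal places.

Au³⁺/Au⁺ is the cathode (higher E°), O₂/H₂O the anode: E°cell = +1.44 − (+1.20) = +0.24 V, n = 4.
Overall: 2 Au³⁺(aq) + 2 H₂O(l) → 2 Au⁺(aq) + O₂(g) + 4 H⁺(aq)
Q = [Au⁺]^2·P(O₂)·[H⁺]^4 / ([Au³⁺]^2); log Q = -12.972.
E = E° − (0.0592/n) log Q = +0.24 − (0.0592/4)(-12.972) = +0.432 V.

+0.432 V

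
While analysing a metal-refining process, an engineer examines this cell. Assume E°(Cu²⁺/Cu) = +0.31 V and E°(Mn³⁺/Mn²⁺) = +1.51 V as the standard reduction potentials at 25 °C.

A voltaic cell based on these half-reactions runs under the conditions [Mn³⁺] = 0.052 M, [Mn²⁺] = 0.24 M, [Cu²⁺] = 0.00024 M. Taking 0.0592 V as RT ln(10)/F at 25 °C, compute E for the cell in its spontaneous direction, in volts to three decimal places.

Mn³⁺/Mn²⁺ is the cathode (higher E°), Cu²⁺/Cu the anode: E°cell = +1.51 − (+0.31) = +1.20 V, n = 2.
Overall: 2 Mn³⁺(aq) + Cu(s) → 2 Mn²⁺(aq) + Cu²⁺(aq)
Q = [Mn²⁺]^2·[Cu²⁺] / ([Mn³⁺]^2); log Q = -2.291.
E = E° − (0.0592/n) log Q = +1.20 − (0.0592/2)(-2.291) = +1.268 V.

+1.268 V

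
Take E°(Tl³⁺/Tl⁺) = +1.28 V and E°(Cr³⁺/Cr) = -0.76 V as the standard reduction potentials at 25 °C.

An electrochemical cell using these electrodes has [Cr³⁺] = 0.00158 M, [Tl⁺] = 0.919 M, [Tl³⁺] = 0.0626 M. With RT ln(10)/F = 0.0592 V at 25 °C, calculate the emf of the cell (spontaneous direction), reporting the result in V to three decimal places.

+2.061 V

Tl³⁺/Tl⁺ is the cathode (higher E°), Cr³⁺/Cr the anode: E°cell = +1.28 − (-0.76) = +2.04 V, n = 6.
Overall: 3 Tl³⁺(aq) + 2 Cr(s) → 3 Tl⁺(aq) + 2 Cr³⁺(aq)
Q = [Tl⁺]^3·[Cr³⁺]^2 / ([Tl³⁺]^3); log Q = -2.102.
E = E° − (0.0592/n) log Q = +2.04 − (0.0592/6)(-2.102) = +2.061 V.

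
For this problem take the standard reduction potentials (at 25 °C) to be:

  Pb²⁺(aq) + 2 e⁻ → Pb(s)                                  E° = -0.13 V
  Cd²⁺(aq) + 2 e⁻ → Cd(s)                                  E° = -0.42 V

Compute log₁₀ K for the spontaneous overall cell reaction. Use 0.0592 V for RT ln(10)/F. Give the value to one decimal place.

9.8

Cathode: Pb²⁺/Pb; anode: Cd²⁺/Cd. E°cell = +0.29 V, n = 2.
log K = nE°cell / 0.0592 = (2)(+0.29) / 0.0592 = 9.8.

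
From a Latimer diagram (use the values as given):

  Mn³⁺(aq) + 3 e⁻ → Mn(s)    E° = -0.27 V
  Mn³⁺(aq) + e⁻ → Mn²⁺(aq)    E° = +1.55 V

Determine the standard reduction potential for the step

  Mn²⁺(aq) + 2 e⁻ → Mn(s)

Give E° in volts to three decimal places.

Sequential free energies add, so n₃E°₃ = n₁E°₁ + n₂E°₂.
With n₃ = 3, and the known step contributing 1×(+1.55) V, the unknown satisfies 2·E° = 3×(-0.27) − 1×(+1.55) = -2.360.
E° = -2.360 / 2 = -1.180 V.

-1.180 V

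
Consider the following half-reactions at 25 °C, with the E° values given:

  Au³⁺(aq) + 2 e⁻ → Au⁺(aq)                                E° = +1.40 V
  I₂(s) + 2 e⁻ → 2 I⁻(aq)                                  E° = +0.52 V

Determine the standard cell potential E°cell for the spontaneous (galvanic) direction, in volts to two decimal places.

The Au³⁺/Au⁺ couple has the higher reduction potential, so it is the cathode; I₂/I⁻ is oxidised at the anode.
E°cell = E°(cathode) − E°(anode) = (+1.40) − (+0.52) = +0.88 V.
Since E°cell > 0, the reaction is spontaneous under standard conditions.

+0.88 V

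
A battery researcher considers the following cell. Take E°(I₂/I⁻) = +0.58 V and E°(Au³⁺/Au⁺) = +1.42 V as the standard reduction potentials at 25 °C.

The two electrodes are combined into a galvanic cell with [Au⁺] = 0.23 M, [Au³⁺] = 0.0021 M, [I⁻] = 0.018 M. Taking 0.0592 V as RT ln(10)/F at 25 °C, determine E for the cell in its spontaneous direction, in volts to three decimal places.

Au³⁺/Au⁺ is the cathode (higher E°), I₂/I⁻ the anode: E°cell = +1.42 − (+0.58) = +0.84 V, n = 2.
Overall: Au³⁺(aq) + 2 I⁻(aq) → Au⁺(aq) + I₂(s)
Q = [Au⁺] / ([Au³⁺]·[I⁻]^2); log Q = 5.529.
E = E° − (0.0592/n) log Q = +0.84 − (0.0592/2)(5.529) = +0.676 V.

+0.676 V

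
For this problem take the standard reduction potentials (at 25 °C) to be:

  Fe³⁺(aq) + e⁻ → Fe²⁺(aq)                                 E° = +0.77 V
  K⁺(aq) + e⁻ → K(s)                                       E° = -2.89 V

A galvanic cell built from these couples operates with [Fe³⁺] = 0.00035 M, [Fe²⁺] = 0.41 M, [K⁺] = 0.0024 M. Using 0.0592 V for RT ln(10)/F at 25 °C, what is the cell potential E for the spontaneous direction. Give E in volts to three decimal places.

+3.633 V

Fe³⁺/Fe²⁺ is the cathode (higher E°), K⁺/K the anode: E°cell = +0.77 − (-2.89) = +3.66 V, n = 1.
Overall: Fe³⁺(aq) + K(s) → Fe²⁺(aq) + K⁺(aq)
Q = [Fe²⁺]·[K⁺] / ([Fe³⁺]); log Q = 0.449.
E = E° − (0.0592/n) log Q = +3.66 − (0.0592/1)(0.449) = +3.633 V.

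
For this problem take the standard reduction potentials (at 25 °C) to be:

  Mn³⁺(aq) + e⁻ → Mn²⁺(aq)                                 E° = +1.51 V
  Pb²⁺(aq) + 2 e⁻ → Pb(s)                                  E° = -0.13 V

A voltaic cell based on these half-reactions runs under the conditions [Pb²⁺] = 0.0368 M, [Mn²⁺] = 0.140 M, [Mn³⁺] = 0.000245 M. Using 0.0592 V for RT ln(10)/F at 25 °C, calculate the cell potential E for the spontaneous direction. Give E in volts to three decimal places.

+1.519 V

Mn³⁺/Mn²⁺ is the cathode (higher E°), Pb²⁺/Pb the anode: E°cell = +1.51 − (-0.13) = +1.64 V, n = 2.
Overall: 2 Mn³⁺(aq) + Pb(s) → 2 Mn²⁺(aq) + Pb²⁺(aq)
Q = [Mn²⁺]^2·[Pb²⁺] / ([Mn³⁺]^2); log Q = 4.080.
E = E° − (0.0592/n) log Q = +1.64 − (0.0592/2)(4.080) = +1.519 V.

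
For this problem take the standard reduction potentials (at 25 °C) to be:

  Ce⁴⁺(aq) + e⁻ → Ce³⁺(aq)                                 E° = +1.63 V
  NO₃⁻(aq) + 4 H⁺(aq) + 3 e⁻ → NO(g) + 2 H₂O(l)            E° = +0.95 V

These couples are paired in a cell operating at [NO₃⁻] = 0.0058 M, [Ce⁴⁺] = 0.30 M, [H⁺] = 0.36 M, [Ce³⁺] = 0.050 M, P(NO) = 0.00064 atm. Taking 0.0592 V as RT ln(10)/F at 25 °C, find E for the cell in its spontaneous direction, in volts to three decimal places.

Ce⁴⁺/Ce³⁺ is the cathode (higher E°), NO₃⁻/NO the anode: E°cell = +1.63 − (+0.95) = +0.68 V, n = 3.
Overall: 3 Ce⁴⁺(aq) + NO(g) + 2 H₂O(l) → 3 Ce³⁺(aq) + NO₃⁻(aq) + 4 H⁺(aq)
Q = [Ce³⁺]^3·[NO₃⁻]·[H⁺]^4 / ([Ce⁴⁺]^3·P(NO)); log Q = -3.152.
E = E° − (0.0592/n) log Q = +0.68 − (0.0592/3)(-3.152) = +0.742 V.

+0.742 V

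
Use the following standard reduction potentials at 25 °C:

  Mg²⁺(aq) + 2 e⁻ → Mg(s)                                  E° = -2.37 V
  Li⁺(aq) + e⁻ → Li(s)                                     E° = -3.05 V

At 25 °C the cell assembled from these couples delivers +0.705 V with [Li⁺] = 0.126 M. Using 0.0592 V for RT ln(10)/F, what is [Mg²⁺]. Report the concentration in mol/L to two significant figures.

Mg²⁺/Mg is the cathode, Li⁺/Li the anode: E°cell = +0.68 V, n = 2.
Overall reaction: Mg²⁺(aq) + 2 Li(s) → Mg(s) + 2 Li⁺(aq); Q = [Li⁺]^2/[Mg²⁺]^1.
From E = E° − (0.0592/n) log Q: log Q = (E° − E)·n/0.0592 = (+0.68 − (+0.705))·2/0.0592 = -0.8446.
So 1·log[Mg²⁺] = 2·log(0.126) − log Q = -1.7993 − (-0.8446) = -0.9547; [Mg²⁺] = 10^(-0.9547) ≈ 0.11 M.

0.11 M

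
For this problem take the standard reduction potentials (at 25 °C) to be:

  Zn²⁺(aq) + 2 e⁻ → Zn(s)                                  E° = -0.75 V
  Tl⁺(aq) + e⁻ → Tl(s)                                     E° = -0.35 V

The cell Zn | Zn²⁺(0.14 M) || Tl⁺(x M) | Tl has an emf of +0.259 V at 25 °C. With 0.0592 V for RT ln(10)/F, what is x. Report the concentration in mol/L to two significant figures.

0.0016 M

Tl⁺/Tl is the cathode, Zn²⁺/Zn the anode: E°cell = +0.40 V, n = 2.
Overall reaction: 2 Tl⁺(aq) + Zn(s) → 2 Tl(s) + Zn²⁺(aq); Q = [Zn²⁺]^1/[Tl⁺]^2.
From E = E° − (0.0592/n) log Q: log Q = (E° − E)·n/0.0592 = (+0.40 − (+0.259))·2/0.0592 = 4.7635.
So 2·log[Tl⁺] = 1·log(0.14) − log Q = -0.8539 − (4.7635) = -5.6174; log[Tl⁺] = -5.6174 / 2 = -2.8087; [Tl⁺] = 10^(-2.8087) ≈ 0.0016 M.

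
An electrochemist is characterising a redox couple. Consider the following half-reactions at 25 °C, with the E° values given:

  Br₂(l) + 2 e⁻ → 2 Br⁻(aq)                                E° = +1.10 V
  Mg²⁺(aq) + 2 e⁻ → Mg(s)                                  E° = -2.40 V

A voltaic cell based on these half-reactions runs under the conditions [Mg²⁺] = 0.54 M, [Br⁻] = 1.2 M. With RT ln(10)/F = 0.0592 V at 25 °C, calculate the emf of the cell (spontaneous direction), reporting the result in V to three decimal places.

+3.503 V

Br₂/Br⁻ is the cathode (higher E°), Mg²⁺/Mg the anode: E°cell = +1.10 − (-2.40) = +3.50 V, n = 2.
Overall: Br₂(l) + Mg(s) → 2 Br⁻(aq) + Mg²⁺(aq)
Q = [Br⁻]^2·[Mg²⁺]; log Q = -0.109.
E = E° − (0.0592/n) log Q = +3.50 − (0.0592/2)(-0.109) = +3.503 V.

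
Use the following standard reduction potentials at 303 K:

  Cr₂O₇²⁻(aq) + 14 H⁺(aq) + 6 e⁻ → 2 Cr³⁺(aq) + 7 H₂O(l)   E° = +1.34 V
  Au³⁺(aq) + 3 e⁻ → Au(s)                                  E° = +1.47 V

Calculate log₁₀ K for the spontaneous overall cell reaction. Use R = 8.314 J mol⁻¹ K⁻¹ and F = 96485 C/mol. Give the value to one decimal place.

Cathode: Au³⁺/Au; anode: Cr₂O₇²⁻/Cr³⁺. E°cell = (+1.47) − (+1.34) = +0.13 V, with n = 6.
ΔG° = −nFE° = −RT ln K, so ln K = nFE°/(RT) = (6)(96485)(+0.13) / ((8.314)(303)) = 29.875.
log₁₀ K = 29.875 / ln 10 = 13.0.

13.0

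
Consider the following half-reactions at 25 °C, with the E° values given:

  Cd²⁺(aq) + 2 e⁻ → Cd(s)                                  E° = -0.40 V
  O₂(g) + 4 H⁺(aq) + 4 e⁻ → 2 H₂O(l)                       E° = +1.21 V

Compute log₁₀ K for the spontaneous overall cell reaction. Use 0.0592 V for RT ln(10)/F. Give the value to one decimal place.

108.8

Cathode: O₂/H₂O; anode: Cd²⁺/Cd. E°cell = +1.61 V, n = 4.
log K = nE°cell / 0.0592 = (4)(+1.61) / 0.0592 = 108.8.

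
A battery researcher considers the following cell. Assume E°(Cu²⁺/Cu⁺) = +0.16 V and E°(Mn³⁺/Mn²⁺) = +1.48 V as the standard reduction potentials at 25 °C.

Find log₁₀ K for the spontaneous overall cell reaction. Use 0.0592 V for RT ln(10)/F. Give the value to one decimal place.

Cathode: Mn³⁺/Mn²⁺; anode: Cu²⁺/Cu⁺. E°cell = +1.32 V, n = 1.
log K = nE°cell / 0.0592 = (1)(+1.32) / 0.0592 = 22.3.

22.3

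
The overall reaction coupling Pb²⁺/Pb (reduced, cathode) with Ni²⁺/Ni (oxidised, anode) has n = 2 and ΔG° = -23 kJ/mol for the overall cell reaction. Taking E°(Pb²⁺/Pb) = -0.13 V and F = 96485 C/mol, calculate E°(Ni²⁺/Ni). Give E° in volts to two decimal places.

E°cell = −ΔG°/(nF) = −(-23×10³)/((2)(96485)) = +0.119 V.
Since Pb²⁺/Pb is the cathode and Ni²⁺/Ni the anode, E°cell = E°(Pb²⁺/Pb) − E°(Ni²⁺/Ni).
So E°(Ni²⁺/Ni) = E°(Pb²⁺/Pb) − E°cell = (-0.13) − (+0.119) = -0.25 V.

-0.25 V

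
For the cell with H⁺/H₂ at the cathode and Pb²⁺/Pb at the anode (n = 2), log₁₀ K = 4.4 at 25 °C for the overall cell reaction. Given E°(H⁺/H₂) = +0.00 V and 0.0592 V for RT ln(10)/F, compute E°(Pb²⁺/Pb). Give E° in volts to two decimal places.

-0.13 V

E°cell = (0.0592/n)·log K = (0.0592/2)(4.4) = +0.130 V.
Since H⁺/H₂ is the cathode and Pb²⁺/Pb the anode, E°cell = E°(H⁺/H₂) − E°(Pb²⁺/Pb).
So E°(Pb²⁺/Pb) = E°(H⁺/H₂) − E°cell = (+0.00) − (+0.130) = -0.13 V.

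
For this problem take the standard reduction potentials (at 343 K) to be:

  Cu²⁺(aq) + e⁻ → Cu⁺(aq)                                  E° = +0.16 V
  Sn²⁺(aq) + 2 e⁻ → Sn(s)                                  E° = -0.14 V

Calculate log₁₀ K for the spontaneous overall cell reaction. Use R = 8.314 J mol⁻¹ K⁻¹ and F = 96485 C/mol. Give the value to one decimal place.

Cathode: Cu²⁺/Cu⁺; anode: Sn²⁺/Sn. E°cell = (+0.16) − (-0.14) = +0.30 V, with n = 2.
ΔG° = −nFE° = −RT ln K, so ln K = nFE°/(RT) = (2)(96485)(+0.30) / ((8.314)(343)) = 20.301.
log₁₀ K = 20.301 / ln 10 = 8.8.

8.8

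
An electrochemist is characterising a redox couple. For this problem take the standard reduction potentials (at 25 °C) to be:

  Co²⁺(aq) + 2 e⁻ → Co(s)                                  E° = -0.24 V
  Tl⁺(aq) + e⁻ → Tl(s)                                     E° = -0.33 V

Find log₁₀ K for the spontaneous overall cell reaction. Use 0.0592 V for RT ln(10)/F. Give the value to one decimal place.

Cathode: Co²⁺/Co; anode: Tl⁺/Tl. E°cell = +0.09 V, n = 2.
log K = nE°cell / 0.0592 = (2)(+0.09) / 0.0592 = 3.0.

3.0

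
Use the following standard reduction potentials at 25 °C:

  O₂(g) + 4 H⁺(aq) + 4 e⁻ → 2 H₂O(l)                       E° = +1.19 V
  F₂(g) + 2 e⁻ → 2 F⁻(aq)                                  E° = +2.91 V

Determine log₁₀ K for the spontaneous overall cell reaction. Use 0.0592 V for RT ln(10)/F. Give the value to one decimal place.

Cathode: F₂/F⁻; anode: O₂/H₂O. E°cell = +1.72 V, n = 4.
log K = nE°cell / 0.0592 = (4)(+1.72) / 0.0592 = 116.2.

116.2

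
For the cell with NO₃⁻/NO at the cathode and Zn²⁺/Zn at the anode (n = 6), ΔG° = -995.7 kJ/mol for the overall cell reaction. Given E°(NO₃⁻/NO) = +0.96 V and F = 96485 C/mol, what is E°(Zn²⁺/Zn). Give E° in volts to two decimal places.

E°cell = −ΔG°/(nF) = −(-995.7×10³)/((6)(96485)) = +1.720 V.
Since NO₃⁻/NO is the cathode and Zn²⁺/Zn the anode, E°cell = E°(NO₃⁻/NO) − E°(Zn²⁺/Zn).
So E°(Zn²⁺/Zn) = E°(NO₃⁻/NO) − E°cell = (+0.96) − (+1.720) = -0.76 V.

-0.76 V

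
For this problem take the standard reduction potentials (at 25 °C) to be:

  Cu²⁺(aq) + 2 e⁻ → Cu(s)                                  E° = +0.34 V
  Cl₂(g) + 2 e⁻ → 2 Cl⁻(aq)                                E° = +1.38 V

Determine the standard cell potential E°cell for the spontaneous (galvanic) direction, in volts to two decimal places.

+1.04 V

The Cl₂/Cl⁻ couple has the higher reduction potential, so it is the cathode; Cu²⁺/Cu is oxidised at the anode.
E°cell = E°(cathode) − E°(anode) = (+1.38) − (+0.34) = +1.04 V.
Since E°cell > 0, the reaction is spontaneous under standard conditions.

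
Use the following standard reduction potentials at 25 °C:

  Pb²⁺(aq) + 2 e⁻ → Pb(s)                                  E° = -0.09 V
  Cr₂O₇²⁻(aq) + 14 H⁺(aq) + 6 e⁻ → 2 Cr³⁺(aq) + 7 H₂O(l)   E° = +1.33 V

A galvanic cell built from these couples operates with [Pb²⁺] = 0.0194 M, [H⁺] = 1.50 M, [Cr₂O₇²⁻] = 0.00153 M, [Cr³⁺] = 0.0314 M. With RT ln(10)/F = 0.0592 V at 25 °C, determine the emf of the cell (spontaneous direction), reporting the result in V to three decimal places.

+1.497 V

Cr₂O₇²⁻/Cr³⁺ is the cathode (higher E°), Pb²⁺/Pb the anode: E°cell = +1.33 − (-0.09) = +1.42 V, n = 6.
Overall: Cr₂O₇²⁻(aq) + 14 H⁺(aq) + 3 Pb(s) → 2 Cr³⁺(aq) + 7 H₂O(l) + 3 Pb²⁺(aq)
Q = [Cr³⁺]^2·[Pb²⁺]^3 / ([Cr₂O₇²⁻]·[H⁺]^14); log Q = -7.793.
E = E° − (0.0592/n) log Q = +1.42 − (0.0592/6)(-7.793) = +1.497 V.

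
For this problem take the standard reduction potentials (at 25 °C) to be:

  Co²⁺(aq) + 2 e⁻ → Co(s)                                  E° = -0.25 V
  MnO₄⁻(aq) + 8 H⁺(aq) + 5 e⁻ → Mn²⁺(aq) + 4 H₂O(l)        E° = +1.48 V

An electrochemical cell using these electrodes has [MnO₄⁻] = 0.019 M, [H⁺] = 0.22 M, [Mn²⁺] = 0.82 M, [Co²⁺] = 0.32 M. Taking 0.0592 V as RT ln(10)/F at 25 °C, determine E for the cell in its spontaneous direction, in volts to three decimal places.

+1.663 V

MnO₄⁻/Mn²⁺ is the cathode (higher E°), Co²⁺/Co the anode: E°cell = +1.48 − (-0.25) = +1.73 V, n = 10.
Overall: 2 MnO₄⁻(aq) + 16 H⁺(aq) + 5 Co(s) → 2 Mn²⁺(aq) + 8 H₂O(l) + 5 Co²⁺(aq)
Q = [Mn²⁺]^2·[Co²⁺]^5 / ([MnO₄⁻]^2·[H⁺]^16); log Q = 11.317.
E = E° − (0.0592/n) log Q = +1.73 − (0.0592/10)(11.317) = +1.663 V.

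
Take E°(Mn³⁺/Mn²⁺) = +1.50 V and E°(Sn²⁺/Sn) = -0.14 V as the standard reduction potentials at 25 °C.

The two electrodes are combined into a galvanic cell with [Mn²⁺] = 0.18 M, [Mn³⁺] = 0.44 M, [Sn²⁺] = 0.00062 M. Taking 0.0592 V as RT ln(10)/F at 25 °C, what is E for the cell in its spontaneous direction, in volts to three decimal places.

+1.758 V

Mn³⁺/Mn²⁺ is the cathode (higher E°), Sn²⁺/Sn the anode: E°cell = +1.50 − (-0.14) = +1.64 V, n = 2.
Overall: 2 Mn³⁺(aq) + Sn(s) → 2 Mn²⁺(aq) + Sn²⁺(aq)
Q = [Mn²⁺]^2·[Sn²⁺] / ([Mn³⁺]^2); log Q = -3.984.
E = E° − (0.0592/n) log Q = +1.64 − (0.0592/2)(-3.984) = +1.758 V.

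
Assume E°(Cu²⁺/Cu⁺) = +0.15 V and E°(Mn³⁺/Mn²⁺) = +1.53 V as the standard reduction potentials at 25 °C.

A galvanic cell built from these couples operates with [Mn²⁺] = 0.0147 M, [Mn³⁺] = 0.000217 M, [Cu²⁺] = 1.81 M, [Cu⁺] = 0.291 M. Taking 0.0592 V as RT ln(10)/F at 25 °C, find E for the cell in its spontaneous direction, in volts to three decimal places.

+1.225 V

Mn³⁺/Mn²⁺ is the cathode (higher E°), Cu²⁺/Cu⁺ the anode: E°cell = +1.53 − (+0.15) = +1.38 V, n = 1.
Overall: Mn³⁺(aq) + Cu⁺(aq) → Mn²⁺(aq) + Cu²⁺(aq)
Q = [Mn²⁺]·[Cu²⁺] / ([Mn³⁺]·[Cu⁺]); log Q = 2.625.
E = E° − (0.0592/n) log Q = +1.38 − (0.0592/1)(2.625) = +1.225 V.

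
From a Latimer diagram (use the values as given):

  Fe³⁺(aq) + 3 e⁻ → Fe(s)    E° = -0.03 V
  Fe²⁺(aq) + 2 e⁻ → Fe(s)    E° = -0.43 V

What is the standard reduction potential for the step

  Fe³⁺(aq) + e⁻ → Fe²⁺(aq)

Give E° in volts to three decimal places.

Sequential free energies add, so n₃E°₃ = n₁E°₁ + n₂E°₂.
With n₃ = 3, and the known step contributing 2×(-0.43) V, the unknown satisfies 1·E° = 3×(-0.03) − 2×(-0.43) = +0.770.
E° = +0.770 / 1 = +0.770 V.

+0.770 V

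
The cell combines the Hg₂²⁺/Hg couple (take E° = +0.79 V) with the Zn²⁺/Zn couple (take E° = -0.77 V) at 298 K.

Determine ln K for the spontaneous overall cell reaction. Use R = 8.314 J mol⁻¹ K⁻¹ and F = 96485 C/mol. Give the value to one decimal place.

121.5

Cathode: Hg₂²⁺/Hg; anode: Zn²⁺/Zn. E°cell = (+0.79) − (-0.77) = +1.56 V, with n = 2.
ΔG° = −nFE° = −RT ln K, so ln K = nFE°/(RT) = (2)(96485)(+1.56) / ((8.314)(298)) = 121.503.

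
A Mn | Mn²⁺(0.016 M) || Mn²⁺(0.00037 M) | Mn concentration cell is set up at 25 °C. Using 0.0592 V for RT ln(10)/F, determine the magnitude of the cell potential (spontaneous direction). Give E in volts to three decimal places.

For a concentration cell E°cell = 0. The 0.016 M side is the cathode (reduction is favoured where [Mn²⁺] is higher).
With n = 2, E = −(0.0592/2) log([Mn²⁺]ₐₙ/[Mn²⁺]꜀ₐₜ) = −(0.0592/2) log(0.00037/0.016) = −(0.0592/2)(-1.636) = +0.048 V.

+0.048 V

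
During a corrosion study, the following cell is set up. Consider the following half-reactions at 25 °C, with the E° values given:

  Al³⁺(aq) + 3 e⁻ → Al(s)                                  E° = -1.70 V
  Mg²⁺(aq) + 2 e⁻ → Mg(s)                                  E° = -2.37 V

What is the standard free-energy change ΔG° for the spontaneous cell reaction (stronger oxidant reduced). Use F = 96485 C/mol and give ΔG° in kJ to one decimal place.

Al³⁺/Al (E° = -1.70 V) is the cathode; Mg²⁺/Mg (E° = -2.37 V) is the anode, so E°cell = +0.67 V.
Balancing electrons gives n = 6 (lcm of 3 and 2).
ΔG° = −nFE° = −(6)(96485)(+0.67) = -387,870 J = -387.9 kJ.

-387.9 kJ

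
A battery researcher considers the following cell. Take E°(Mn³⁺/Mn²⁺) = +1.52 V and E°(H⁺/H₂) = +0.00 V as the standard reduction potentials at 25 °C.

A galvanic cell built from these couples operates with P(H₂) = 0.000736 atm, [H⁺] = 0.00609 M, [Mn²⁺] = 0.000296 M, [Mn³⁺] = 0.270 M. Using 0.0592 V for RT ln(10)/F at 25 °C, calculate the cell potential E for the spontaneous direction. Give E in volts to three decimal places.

+1.734 V

Mn³⁺/Mn²⁺ is the cathode (higher E°), H⁺/H₂ the anode: E°cell = +1.52 − (+0.00) = +1.52 V, n = 2.
Overall: 2 Mn³⁺(aq) + H₂(g) → 2 Mn²⁺(aq) + 2 H⁺(aq)
Q = [Mn²⁺]^2·[H⁺]^2 / ([Mn³⁺]^2·P(H₂)); log Q = -7.218.
E = E° − (0.0592/n) log Q = +1.52 − (0.0592/2)(-7.218) = +1.734 V.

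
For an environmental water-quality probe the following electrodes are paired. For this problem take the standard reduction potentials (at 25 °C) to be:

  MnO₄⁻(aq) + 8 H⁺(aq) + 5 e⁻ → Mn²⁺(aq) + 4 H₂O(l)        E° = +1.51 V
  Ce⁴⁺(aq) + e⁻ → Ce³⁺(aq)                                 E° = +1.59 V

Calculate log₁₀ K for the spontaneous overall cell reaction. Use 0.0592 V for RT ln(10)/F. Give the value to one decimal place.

6.8

Cathode: Ce⁴⁺/Ce³⁺; anode: MnO₄⁻/Mn²⁺. E°cell = +0.08 V, n = 5.
log K = nE°cell / 0.0592 = (5)(+0.08) / 0.0592 = 6.8.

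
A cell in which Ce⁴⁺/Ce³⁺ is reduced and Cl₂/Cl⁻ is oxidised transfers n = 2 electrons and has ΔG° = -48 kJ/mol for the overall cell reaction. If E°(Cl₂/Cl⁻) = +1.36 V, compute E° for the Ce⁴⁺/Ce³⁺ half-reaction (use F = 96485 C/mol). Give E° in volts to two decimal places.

+1.61 V

E°cell = −ΔG°/(nF) = −(-48×10³)/((2)(96485)) = +0.249 V.
Since Ce⁴⁺/Ce³⁺ is the cathode and Cl₂/Cl⁻ the anode, E°cell = E°(Ce⁴⁺/Ce³⁺) − E°(Cl₂/Cl⁻).
So E°(Ce⁴⁺/Ce³⁺) = E°cell + E°(Cl₂/Cl⁻) = +0.249 + (+1.36) = +1.61 V.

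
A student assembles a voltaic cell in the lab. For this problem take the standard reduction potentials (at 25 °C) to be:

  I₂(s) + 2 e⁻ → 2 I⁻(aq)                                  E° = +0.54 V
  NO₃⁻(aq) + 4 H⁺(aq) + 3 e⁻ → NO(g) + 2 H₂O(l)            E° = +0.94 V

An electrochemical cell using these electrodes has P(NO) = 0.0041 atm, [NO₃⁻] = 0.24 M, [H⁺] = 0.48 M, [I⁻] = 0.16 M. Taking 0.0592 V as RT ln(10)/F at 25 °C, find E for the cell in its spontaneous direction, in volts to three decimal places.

NO₃⁻/NO is the cathode (higher E°), I₂/I⁻ the anode: E°cell = +0.94 − (+0.54) = +0.40 V, n = 6.
Overall: 2 NO₃⁻(aq) + 8 H⁺(aq) + 6 I⁻(aq) → 2 NO(g) + 4 H₂O(l) + 3 I₂(s)
Q = P(NO)^2 / ([NO₃⁻]^2·[H⁺]^8·[I⁻]^6); log Q = 3.790.
E = E° − (0.0592/n) log Q = +0.40 − (0.0592/6)(3.790) = +0.363 V.

+0.363 V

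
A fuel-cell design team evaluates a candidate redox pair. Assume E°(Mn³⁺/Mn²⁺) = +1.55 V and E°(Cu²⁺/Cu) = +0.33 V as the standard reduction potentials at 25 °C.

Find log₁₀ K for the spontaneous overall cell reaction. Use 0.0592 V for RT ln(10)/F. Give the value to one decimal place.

Cathode: Mn³⁺/Mn²⁺; anode: Cu²⁺/Cu. E°cell = +1.22 V, n = 2.
log K = nE°cell / 0.0592 = (2)(+1.22) / 0.0592 = 41.2.

41.2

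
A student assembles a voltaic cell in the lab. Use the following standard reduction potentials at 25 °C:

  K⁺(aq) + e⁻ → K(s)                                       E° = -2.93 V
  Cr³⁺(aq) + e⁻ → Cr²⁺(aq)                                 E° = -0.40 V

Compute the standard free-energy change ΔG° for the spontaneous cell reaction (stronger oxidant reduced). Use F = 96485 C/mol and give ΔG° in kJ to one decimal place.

Cr³⁺/Cr²⁺ (E° = -0.40 V) is the cathode; K⁺/K (E° = -2.93 V) is the anode, so E°cell = +2.53 V.
Balancing electrons gives n = 1 (lcm of 1 and 1).
ΔG° = −nFE° = −(1)(96485)(+2.53) = -244,107 J = -244.1 kJ.

-244.1 kJ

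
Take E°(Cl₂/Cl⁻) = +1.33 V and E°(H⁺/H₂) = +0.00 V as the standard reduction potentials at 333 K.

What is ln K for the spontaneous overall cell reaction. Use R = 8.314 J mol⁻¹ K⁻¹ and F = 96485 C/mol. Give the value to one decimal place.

92.7

Cathode: Cl₂/Cl⁻; anode: H⁺/H₂. E°cell = (+1.33) − (+0.00) = +1.33 V, with n = 2.
ΔG° = −nFE° = −RT ln K, so ln K = nFE°/(RT) = (2)(96485)(+1.33) / ((8.314)(333)) = 92.702.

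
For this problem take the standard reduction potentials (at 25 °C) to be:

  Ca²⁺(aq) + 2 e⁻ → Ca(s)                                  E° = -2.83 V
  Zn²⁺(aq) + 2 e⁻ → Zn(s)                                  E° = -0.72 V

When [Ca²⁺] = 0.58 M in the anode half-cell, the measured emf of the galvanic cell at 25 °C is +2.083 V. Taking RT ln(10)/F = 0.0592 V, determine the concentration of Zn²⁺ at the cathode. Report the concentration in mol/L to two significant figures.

Zn²⁺/Zn is the cathode, Ca²⁺/Ca the anode: E°cell = +2.11 V, n = 2.
Overall reaction: Zn²⁺(aq) + Ca(s) → Zn(s) + Ca²⁺(aq); Q = [Ca²⁺]^1/[Zn²⁺]^1.
From E = E° − (0.0592/n) log Q: log Q = (E° − E)·n/0.0592 = (+2.11 − (+2.083))·2/0.0592 = 0.9122.
So 1·log[Zn²⁺] = 1·log(0.58) − log Q = -0.2366 − (0.9122) = -1.1488; [Zn²⁺] = 10^(-1.1488) ≈ 0.071 M.

0.071 M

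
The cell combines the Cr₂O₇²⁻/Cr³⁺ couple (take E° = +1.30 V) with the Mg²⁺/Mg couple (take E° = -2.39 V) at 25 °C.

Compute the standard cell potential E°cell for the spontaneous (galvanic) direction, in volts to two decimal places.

The Cr₂O₇²⁻/Cr³⁺ couple has the higher reduction potential, so it is the cathode; Mg²⁺/Mg is oxidised at the anode.
E°cell = E°(cathode) − E°(anode) = (+1.30) − (-2.39) = +3.69 V.

+3.69 V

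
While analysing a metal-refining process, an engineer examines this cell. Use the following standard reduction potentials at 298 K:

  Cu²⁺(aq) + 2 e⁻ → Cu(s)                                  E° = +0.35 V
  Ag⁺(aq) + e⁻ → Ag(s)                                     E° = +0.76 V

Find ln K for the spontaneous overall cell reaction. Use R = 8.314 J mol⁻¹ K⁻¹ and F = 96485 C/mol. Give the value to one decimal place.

Cathode: Ag⁺/Ag; anode: Cu²⁺/Cu. E°cell = (+0.76) − (+0.35) = +0.41 V, with n = 2.
ΔG° = −nFE° = −RT ln K, so ln K = nFE°/(RT) = (2)(96485)(+0.41) / ((8.314)(298)) = 31.934.

31.9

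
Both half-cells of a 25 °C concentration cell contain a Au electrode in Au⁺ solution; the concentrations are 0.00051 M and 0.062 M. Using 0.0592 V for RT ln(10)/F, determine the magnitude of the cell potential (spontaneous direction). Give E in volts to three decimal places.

+0.123 V

For a concentration cell E°cell = 0. The 0.062 M side is the cathode (reduction is favoured where [Au⁺] is higher).
With n = 1, E = −(0.0592/1) log([Au⁺]ₐₙ/[Au⁺]꜀ₐₜ) = −(0.0592/1) log(0.00051/0.062) = −(0.0592/1)(-2.085) = +0.123 V.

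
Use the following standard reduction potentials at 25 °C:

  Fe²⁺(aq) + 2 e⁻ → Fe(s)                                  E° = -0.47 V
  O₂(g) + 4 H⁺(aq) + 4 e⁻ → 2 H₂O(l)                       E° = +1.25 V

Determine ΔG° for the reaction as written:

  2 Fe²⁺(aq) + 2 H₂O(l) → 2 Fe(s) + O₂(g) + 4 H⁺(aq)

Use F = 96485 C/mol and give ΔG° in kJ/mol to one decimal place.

As written, Fe²⁺/Fe is reduced (cathode) and O₂/H₂O is oxidised (anode), so E°cell = (-0.47) − (+1.25) = -1.72 V.
Balancing electrons gives n = 4.
ΔG° = −nFE° = −(4)(96485)(-1.72) = 663,817 J = +663.8 kJ/mol.

+663.8 kJ/mol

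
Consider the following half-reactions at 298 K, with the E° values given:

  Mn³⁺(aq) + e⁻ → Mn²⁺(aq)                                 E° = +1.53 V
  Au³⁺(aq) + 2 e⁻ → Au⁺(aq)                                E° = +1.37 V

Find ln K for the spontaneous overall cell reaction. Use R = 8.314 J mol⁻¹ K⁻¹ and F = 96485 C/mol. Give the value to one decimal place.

12.5

Cathode: Mn³⁺/Mn²⁺; anode: Au³⁺/Au⁺. E°cell = (+1.53) − (+1.37) = +0.16 V, with n = 2.
ΔG° = −nFE° = −RT ln K, so ln K = nFE°/(RT) = (2)(96485)(+0.16) / ((8.314)(298)) = 12.462.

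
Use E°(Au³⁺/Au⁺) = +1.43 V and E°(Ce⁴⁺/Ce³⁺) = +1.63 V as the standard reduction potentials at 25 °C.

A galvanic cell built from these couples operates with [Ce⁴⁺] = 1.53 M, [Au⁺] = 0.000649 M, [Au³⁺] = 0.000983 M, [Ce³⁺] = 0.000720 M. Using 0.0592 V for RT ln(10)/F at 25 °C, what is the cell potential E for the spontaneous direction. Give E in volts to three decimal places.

+0.392 V

Ce⁴⁺/Ce³⁺ is the cathode (higher E°), Au³⁺/Au⁺ the anode: E°cell = +1.63 − (+1.43) = +0.20 V, n = 2.
Overall: 2 Ce⁴⁺(aq) + Au⁺(aq) → 2 Ce³⁺(aq) + Au³⁺(aq)
Q = [Ce³⁺]^2·[Au³⁺] / ([Ce⁴⁺]^2·[Au⁺]); log Q = -6.474.
E = E° − (0.0592/n) log Q = +0.20 − (0.0592/2)(-6.474) = +0.392 V.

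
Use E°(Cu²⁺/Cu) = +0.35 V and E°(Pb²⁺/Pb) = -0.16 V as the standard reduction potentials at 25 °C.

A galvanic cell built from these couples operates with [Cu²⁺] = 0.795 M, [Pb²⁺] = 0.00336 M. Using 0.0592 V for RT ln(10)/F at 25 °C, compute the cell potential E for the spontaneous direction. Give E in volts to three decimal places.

Cu²⁺/Cu is the cathode (higher E°), Pb²⁺/Pb the anode: E°cell = +0.35 − (-0.16) = +0.51 V, n = 2.
Overall: Cu²⁺(aq) + Pb(s) → Cu(s) + Pb²⁺(aq)
Q = [Pb²⁺] / ([Cu²⁺]); log Q = -2.374.
E = E° − (0.0592/n) log Q = +0.51 − (0.0592/2)(-2.374) = +0.580 V.

+0.580 V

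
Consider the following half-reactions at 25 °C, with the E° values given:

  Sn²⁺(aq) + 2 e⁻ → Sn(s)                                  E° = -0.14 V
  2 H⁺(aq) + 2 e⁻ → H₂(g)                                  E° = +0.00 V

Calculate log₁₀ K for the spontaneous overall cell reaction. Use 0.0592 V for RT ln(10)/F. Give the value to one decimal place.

4.7

Cathode: H⁺/H₂; anode: Sn²⁺/Sn. E°cell = +0.14 V, n = 2.
log K = nE°cell / 0.0592 = (2)(+0.14) / 0.0592 = 4.7.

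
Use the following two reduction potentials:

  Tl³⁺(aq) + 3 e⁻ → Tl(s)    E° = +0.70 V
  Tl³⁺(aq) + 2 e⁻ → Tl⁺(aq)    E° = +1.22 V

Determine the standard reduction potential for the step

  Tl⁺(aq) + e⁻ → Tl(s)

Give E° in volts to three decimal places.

-0.340 V

Sequential free energies add, so n₃E°₃ = n₁E°₁ + n₂E°₂.
With n₃ = 3, and the known step contributing 2×(+1.22) V, the unknown satisfies 1·E° = 3×(+0.70) − 2×(+1.22) = -0.340.
E° = -0.340 / 1 = -0.340 V.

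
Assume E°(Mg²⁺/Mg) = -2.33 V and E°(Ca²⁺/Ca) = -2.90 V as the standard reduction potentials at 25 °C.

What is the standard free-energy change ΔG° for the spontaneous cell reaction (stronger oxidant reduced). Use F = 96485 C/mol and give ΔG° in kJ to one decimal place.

-110.0 kJ

Mg²⁺/Mg (E° = -2.33 V) is the cathode; Ca²⁺/Ca (E° = -2.90 V) is the anode, so E°cell = +0.57 V.
Balancing electrons gives n = 2 (lcm of 2 and 2).
ΔG° = −nFE° = −(2)(96485)(+0.57) = -109,993 J = -110.0 kJ.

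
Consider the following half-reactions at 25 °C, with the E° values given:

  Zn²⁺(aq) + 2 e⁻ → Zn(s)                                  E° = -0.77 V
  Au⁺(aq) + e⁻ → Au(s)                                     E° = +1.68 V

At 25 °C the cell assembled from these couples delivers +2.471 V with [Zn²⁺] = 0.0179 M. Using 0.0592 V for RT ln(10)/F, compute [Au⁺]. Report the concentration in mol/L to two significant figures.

0.30 M

Au⁺/Au is the cathode, Zn²⁺/Zn the anode: E°cell = +2.45 V, n = 2.
Overall reaction: 2 Au⁺(aq) + Zn(s) → 2 Au(s) + Zn²⁺(aq); Q = [Zn²⁺]^1/[Au⁺]^2.
From E = E° − (0.0592/n) log Q: log Q = (E° − E)·n/0.0592 = (+2.45 − (+2.471))·2/0.0592 = -0.7095.
So 2·log[Au⁺] = 1·log(0.0179) − log Q = -1.7471 − (-0.7095) = -1.0376; log[Au⁺] = -1.0376 / 2 = -0.5188; [Au⁺] = 10^(-0.5188) ≈ 0.30 M.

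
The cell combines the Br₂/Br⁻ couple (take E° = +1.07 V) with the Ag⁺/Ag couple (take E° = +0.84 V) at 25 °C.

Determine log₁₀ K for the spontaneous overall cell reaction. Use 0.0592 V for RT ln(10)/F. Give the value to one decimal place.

7.8

Cathode: Br₂/Br⁻; anode: Ag⁺/Ag. E°cell = +0.23 V, n = 2.
log K = nE°cell / 0.0592 = (2)(+0.23) / 0.0592 = 7.8.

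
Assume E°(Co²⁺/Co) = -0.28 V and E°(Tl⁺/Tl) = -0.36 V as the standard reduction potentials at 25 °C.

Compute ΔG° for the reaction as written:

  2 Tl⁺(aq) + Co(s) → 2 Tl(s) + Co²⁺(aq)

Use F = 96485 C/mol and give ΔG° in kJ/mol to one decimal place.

+15.4 kJ/mol

As written, Tl⁺/Tl is reduced (cathode) and Co²⁺/Co is oxidised (anode), so E°cell = (-0.36) − (-0.28) = -0.08 V.
Balancing electrons gives n = 2.
ΔG° = −nFE° = −(2)(96485)(-0.08) = 15,438 J = +15.4 kJ/mol.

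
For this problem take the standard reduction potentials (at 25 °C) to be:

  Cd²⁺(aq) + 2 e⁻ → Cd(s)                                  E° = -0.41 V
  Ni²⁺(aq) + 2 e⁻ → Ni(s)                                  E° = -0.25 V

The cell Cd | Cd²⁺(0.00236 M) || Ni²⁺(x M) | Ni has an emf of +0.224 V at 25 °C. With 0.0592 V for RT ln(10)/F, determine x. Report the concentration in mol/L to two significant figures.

0.34 M

Ni²⁺/Ni is the cathode, Cd²⁺/Cd the anode: E°cell = +0.16 V, n = 2.
Overall reaction: Ni²⁺(aq) + Cd(s) → Ni(s) + Cd²⁺(aq); Q = [Cd²⁺]^1/[Ni²⁺]^1.
From E = E° − (0.0592/n) log Q: log Q = (E° − E)·n/0.0592 = (+0.16 − (+0.224))·2/0.0592 = -2.1622.
So 1·log[Ni²⁺] = 1·log(0.00236) − log Q = -2.6271 − (-2.1622) = -0.4649; [Ni²⁺] = 10^(-0.4649) ≈ 0.34 M.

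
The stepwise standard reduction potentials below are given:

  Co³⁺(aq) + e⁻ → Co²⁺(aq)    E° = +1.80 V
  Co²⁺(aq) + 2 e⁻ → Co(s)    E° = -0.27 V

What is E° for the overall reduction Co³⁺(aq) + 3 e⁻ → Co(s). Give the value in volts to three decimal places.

Adding the free-energy changes (−nFE°) of the two steps gives −n₃FE°₃ = −n₁FE°₁ − n₂FE°₂.
E°₃ = (1×+1.80 + 2×-0.27) / 3 = (+1.260) / 3 = +0.420 V.

+0.420 V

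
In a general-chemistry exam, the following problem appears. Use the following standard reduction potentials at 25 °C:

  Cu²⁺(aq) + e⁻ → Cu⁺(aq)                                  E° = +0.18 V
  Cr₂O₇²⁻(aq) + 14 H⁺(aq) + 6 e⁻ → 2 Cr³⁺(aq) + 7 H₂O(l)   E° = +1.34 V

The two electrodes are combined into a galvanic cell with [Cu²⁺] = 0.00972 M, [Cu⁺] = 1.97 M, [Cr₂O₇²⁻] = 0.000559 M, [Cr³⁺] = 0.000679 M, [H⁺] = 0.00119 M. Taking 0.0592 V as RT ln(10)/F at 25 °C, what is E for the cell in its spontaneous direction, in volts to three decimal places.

+0.923 V

Cr₂O₇²⁻/Cr³⁺ is the cathode (higher E°), Cu²⁺/Cu⁺ the anode: E°cell = +1.34 − (+0.18) = +1.16 V, n = 6.
Overall: Cr₂O₇²⁻(aq) + 14 H⁺(aq) + 6 Cu⁺(aq) → 2 Cr³⁺(aq) + 7 H₂O(l) + 6 Cu²⁺(aq)
Q = [Cr³⁺]^2·[Cu²⁺]^6 / ([Cr₂O₇²⁻]·[H⁺]^14·[Cu⁺]^6); log Q = 24.018.
E = E° − (0.0592/n) log Q = +1.16 − (0.0592/6)(24.018) = +0.923 V.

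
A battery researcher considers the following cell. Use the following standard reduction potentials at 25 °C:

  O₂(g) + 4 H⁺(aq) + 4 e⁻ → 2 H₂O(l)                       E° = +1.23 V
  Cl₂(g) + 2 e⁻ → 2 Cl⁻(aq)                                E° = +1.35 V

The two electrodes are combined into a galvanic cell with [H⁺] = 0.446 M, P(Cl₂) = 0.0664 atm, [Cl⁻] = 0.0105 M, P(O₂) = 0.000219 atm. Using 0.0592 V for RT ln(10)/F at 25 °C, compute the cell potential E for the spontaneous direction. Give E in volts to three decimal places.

+0.277 V

Cl₂/Cl⁻ is the cathode (higher E°), O₂/H₂O the anode: E°cell = +1.35 − (+1.23) = +0.12 V, n = 4.
Overall: 2 Cl₂(g) + 2 H₂O(l) → 4 Cl⁻(aq) + O₂(g) + 4 H⁺(aq)
Q = [Cl⁻]^4·P(O₂)·[H⁺]^4 / (P(Cl₂)^2); log Q = -10.622.
E = E° − (0.0592/n) log Q = +0.12 − (0.0592/4)(-10.622) = +0.277 V.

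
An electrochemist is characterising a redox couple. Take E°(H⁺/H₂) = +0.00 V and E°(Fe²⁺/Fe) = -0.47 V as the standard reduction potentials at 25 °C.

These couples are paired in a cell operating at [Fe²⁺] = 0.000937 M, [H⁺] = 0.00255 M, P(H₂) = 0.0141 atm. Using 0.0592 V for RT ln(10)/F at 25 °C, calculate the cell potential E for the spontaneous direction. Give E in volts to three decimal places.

H⁺/H₂ is the cathode (higher E°), Fe²⁺/Fe the anode: E°cell = +0.00 − (-0.47) = +0.47 V, n = 2.
Overall: 2 H⁺(aq) + Fe(s) → H₂(g) + Fe²⁺(aq)
Q = P(H₂)·[Fe²⁺] / ([H⁺]^2); log Q = 0.308.
E = E° − (0.0592/n) log Q = +0.47 − (0.0592/2)(0.308) = +0.461 V.

+0.461 V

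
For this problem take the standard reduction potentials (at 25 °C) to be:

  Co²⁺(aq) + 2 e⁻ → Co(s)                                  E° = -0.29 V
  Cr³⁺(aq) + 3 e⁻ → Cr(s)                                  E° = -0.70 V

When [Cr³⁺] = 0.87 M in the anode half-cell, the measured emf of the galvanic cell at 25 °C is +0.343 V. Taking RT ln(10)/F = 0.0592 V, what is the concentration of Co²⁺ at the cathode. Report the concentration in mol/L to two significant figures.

0.0050 M

Co²⁺/Co is the cathode, Cr³⁺/Cr the anode: E°cell = +0.41 V, n = 6.
Overall reaction: 3 Co²⁺(aq) + 2 Cr(s) → 3 Co(s) + 2 Cr³⁺(aq); Q = [Cr³⁺]^2/[Co²⁺]^3.
From E = E° − (0.0592/n) log Q: log Q = (E° − E)·n/0.0592 = (+0.41 − (+0.343))·6/0.0592 = 6.7905.
So 3·log[Co²⁺] = 2·log(0.87) − log Q = -0.1210 − (6.7905) = -6.9115; log[Co²⁺] = -6.9115 / 3 = -2.3038; [Co²⁺] = 10^(-2.3038) ≈ 0.0050 M.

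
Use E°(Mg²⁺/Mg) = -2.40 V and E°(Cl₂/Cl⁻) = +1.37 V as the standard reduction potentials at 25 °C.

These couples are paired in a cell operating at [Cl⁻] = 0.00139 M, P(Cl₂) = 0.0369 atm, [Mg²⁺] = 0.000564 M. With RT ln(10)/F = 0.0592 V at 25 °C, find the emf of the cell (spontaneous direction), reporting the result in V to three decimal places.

+3.993 V

Cl₂/Cl⁻ is the cathode (higher E°), Mg²⁺/Mg the anode: E°cell = +1.37 − (-2.40) = +3.77 V, n = 2.
Overall: Cl₂(g) + Mg(s) → 2 Cl⁻(aq) + Mg²⁺(aq)
Q = [Cl⁻]^2·[Mg²⁺] / (P(Cl₂)); log Q = -7.530.
E = E° − (0.0592/n) log Q = +3.77 − (0.0592/2)(-7.530) = +3.993 V.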